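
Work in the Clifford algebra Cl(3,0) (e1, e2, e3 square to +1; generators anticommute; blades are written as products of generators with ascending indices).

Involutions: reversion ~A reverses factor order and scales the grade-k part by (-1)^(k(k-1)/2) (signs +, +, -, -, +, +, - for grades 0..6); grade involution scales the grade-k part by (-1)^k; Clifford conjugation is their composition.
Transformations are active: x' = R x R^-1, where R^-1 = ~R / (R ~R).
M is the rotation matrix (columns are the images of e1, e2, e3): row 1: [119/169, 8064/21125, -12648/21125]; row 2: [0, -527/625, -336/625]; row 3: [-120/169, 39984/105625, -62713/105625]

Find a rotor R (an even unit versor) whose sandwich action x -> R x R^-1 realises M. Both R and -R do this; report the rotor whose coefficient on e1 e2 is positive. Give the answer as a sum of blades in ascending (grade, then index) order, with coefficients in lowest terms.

Method: write R = a + b12*e1 e2 + b13*e1 e3 + b23*e2 e3 with a^2 + b12^2 + b13^2 + b23^2 = 1 (so R^-1 = ~R). Expanding the columns R e_j ~R gives tr M = 4a^2 - 1 and, from the antisymmetric part, M21 - M12 = -4a*b12, M13 - M31 = 4a*b13, M32 - M23 = -4a*b23.
Here tr M = -77401/105625, so a^2 = (1 + tr M)/4 = 7056/105625 and a = ±84/325. Taking a = 84/325: M21 - M12 = -8064/21125, M13 - M31 = 2352/21125, M32 - M23 = 96768/105625, giving b12 = 24/65, b13 = 7/65, b23 = -288/325, i.e. R = 84/325 + 24/65*e1 e2 + 7/65*e1 e3 - 288/325*e2 e3.
Its e1 e2 coefficient is already positive.
Answer: 84/325 + 24/65*e1 e2 + 7/65*e1 e3 - 288/325*e2 e3. Recall the cover is two-to-one: with M of trace -77401/105625, both preimages act alike, and the stated e1 e2 sign chooses the sheet.


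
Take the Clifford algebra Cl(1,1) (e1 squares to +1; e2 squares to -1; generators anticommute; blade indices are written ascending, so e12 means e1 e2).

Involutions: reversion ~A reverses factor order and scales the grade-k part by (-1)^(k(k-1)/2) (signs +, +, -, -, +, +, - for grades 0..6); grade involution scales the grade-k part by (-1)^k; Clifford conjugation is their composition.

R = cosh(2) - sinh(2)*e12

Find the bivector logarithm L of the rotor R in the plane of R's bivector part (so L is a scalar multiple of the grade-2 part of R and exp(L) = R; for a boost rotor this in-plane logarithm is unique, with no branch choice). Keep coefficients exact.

The scalar part of R is cosh(2), giving the rapidity magnitude (cosh is even); the bivector part supplies orientation, its quotient by sinh of the rapidity is the plane, and L = rapidity * plane — unique in that plane, since flipping both signs leaves L unchanged.
Concretely: cosh(rapidity) = cosh(2) gives rapidity = ±2, and since rapidity/sinh(rapidity) is even the sign is immaterial: L = (rapidity/sinh(rapidity)) * <R>_2 = (2/sinh(2)) * <R>_2.
Answer: -2*e12


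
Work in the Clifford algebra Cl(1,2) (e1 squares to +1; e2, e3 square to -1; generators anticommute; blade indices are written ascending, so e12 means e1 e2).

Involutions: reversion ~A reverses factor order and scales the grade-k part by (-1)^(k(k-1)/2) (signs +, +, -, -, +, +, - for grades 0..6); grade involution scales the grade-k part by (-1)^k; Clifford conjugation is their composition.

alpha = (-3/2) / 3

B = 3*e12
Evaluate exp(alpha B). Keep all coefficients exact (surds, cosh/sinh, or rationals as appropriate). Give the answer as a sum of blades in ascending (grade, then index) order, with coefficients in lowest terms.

B^2 = (3)^2*(e12)^2 = 9*(+1) = 9 (a basis 2-blade squares to minus the product of its generators' squares).
B^2 = 9 — since the square is positive, the closed form is hyperbolic: l = 3, alpha*l = -3/2, so exp(alpha B) = cosh(-3/2) + (sinh(-3/2)/3)*B = cosh(3/2) + (-sinh(3/2)/3)*B.
Answer: cosh(3/2) - sinh(3/2)*e12


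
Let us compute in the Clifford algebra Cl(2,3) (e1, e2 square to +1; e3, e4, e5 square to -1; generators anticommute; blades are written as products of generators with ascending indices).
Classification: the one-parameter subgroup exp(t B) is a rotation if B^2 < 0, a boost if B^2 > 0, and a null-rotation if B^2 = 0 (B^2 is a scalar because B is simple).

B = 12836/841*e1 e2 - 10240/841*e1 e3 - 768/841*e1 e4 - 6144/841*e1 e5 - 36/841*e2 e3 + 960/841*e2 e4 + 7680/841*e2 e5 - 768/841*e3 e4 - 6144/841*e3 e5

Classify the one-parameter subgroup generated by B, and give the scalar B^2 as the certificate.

B^2 term by term: the squares give (12836/841)^2*(e1 e2)^2 + (-10240/841)^2*(e1 e3)^2 + (-768/841)^2*(e1 e4)^2 + (-6144/841)^2*(e1 e5)^2 + (-36/841)^2*(e2 e3)^2 + (960/841)^2*(e2 e4)^2 + (7680/841)^2*(e2 e5)^2 + (-768/841)^2*(e3 e4)^2 + (-6144/841)^2*(e3 e5)^2 = 164762896/707281*(-1) + 104857600/707281*(+1) + 589824/707281*(+1) + 37748736/707281*(+1) + 1296/707281*(+1) + 921600/707281*(+1) + 58982400/707281*(+1) + 589824/707281*(-1) + 37748736/707281*(-1) = 0 (each basis 2-blade squares to minus the product of its generators' squares); cross terms between blades sharing an index anticommute and cancel; the commuting (index-disjoint) pairs give grade-4 terms 2*c*c'*(blade product), which cancel blade by blade — e1 e2 e3 e4: -19716096/707281 + 19660800/707281 + 55296/707281 = 0; e1 e2 e3 e5: -157728768/707281 + 157286400/707281 + 442368/707281 = 0; e1 e2 e4 e5: 11796480/707281 - 11796480/707281 = 0; e1 e3 e4 e5: -9437184/707281 + 9437184/707281 = 0; e2 e3 e4 e5: 11796480/707281 - 11796480/707281 = 0 — confirming B is simple. So B^2 = 0.
Answer: null-rotation, certificate B^2 = 0. The invariant at work: B^2 = 0 is unchanged by conjugation, hence its sign classifies the subgroup whatever basis B is written in.


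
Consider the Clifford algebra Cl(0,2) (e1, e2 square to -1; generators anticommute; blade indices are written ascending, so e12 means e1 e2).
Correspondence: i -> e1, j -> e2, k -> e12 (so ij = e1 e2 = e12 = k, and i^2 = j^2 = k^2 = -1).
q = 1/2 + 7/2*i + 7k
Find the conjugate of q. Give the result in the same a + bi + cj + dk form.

In blades: q = 1/2 + 7/2*e1 + 7*e12.
Conjugation here is Clifford conjugation: the scalar is fixed and the grade-1 and grade-2 blades all flip sign, giving 1/2 - 7/2*e1 - 7*e12; translating back:
Answer: 1/2 - 7/2*i - 7k


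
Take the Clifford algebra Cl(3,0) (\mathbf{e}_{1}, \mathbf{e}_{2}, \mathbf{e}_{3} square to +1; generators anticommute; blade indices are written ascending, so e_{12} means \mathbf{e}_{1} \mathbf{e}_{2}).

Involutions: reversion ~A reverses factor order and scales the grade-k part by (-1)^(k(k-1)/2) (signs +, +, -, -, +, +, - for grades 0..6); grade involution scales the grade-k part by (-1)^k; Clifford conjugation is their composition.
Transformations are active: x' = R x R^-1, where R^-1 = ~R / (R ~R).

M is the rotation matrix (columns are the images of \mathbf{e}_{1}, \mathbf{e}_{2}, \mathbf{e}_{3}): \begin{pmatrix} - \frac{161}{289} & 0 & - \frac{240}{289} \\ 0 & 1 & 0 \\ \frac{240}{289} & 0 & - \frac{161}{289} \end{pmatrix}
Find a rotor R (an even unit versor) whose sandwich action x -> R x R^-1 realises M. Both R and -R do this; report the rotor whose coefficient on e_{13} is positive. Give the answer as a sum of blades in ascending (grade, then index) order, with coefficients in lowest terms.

Method: write R = a + b12*e_{12} + b13*e_{13} + b23*e_{23} with a^2 + b12^2 + b13^2 + b23^2 = 1 (so R^-1 = ~R). Expanding the columns R e_j ~R gives tr M = 4a^2 - 1 and, from the antisymmetric part, M21 - M12 = -4a*b12, M13 - M31 = 4a*b13, M32 - M23 = -4a*b23.
Here tr M = -\frac{33}{289}, so a^2 = (1 + tr M)/4 = \frac{64}{289} and a = ±\frac{8}{17}. Taking a = \frac{8}{17}: M21 - M12 = 0, M13 - M31 = -\frac{480}{289}, M32 - M23 = 0, giving b12 = 0, b13 = -\frac{15}{17}, b23 = 0, i.e. R = \frac{8}{17} - \frac{15}{17} e_{13}.
Its e_{13} coefficient is negative, so report the other preimage -R.
Answer: -\frac{8}{17} + \frac{15}{17} e_{13}. Why the constraint matters: R and -R act identically through the sandwich — M has trace -\frac{33}{289} either way — so only the sign condition on e_{13} picks one of the two preimages.


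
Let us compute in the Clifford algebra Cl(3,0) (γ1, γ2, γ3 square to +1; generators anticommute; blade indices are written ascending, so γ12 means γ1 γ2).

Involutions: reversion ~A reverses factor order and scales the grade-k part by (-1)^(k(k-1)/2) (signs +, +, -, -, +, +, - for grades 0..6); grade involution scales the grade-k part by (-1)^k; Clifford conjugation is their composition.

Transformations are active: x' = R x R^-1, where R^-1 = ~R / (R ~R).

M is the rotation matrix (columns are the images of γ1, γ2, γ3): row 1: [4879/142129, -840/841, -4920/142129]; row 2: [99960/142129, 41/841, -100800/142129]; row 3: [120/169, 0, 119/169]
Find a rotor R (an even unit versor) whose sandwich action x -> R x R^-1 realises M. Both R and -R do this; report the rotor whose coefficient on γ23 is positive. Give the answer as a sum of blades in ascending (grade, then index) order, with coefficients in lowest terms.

Method: write R = a + b12*γ12 + b13*γ13 + b23*γ23 with a^2 + b12^2 + b13^2 + b23^2 = 1 (so R^-1 = ~R). Expanding the columns R e_j ~R gives tr M = 4a^2 - 1 and, from the antisymmetric part, M21 - M12 = -4a*b12, M13 - M31 = 4a*b13, M32 - M23 = -4a*b23.
Here tr M = 111887/142129, so a^2 = (1 + tr M)/4 = 63504/142129 and a = ±252/377. Taking a = 252/377: M21 - M12 = 241920/142129, M13 - M31 = -105840/142129, M32 - M23 = 100800/142129, giving b12 = -240/377, b13 = -105/377, b23 = -100/377, i.e. R = 252/377 - 240/377*γ12 - 105/377*γ13 - 100/377*γ23.
Its γ23 coefficient is negative, so report the other preimage -R.
Answer: -252/377 + 240/377*γ12 + 105/377*γ13 + 100/377*γ23. Sheet selection: the two-to-one cover makes ±R indistinguishable at the matrix level (trace 111887/142129), so uniqueness comes from the required sign on γ23.


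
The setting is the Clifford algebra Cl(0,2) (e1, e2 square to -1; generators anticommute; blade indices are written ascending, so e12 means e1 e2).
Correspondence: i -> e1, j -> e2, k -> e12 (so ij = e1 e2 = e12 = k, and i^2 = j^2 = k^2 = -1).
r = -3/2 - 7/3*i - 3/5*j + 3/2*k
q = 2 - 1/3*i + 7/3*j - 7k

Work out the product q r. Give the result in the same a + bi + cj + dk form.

In blades: q = 2 - 1/3*e1 + 7/3*e2 - 7*e12, r = -3/2 - 7/3*e1 - 3/5*e2 + 3/2*e12.
Distribute q over r term by term (generator squares from the signature, products reordered to ascending indices): (2)*r = -3 - 14/3*e1 - 6/5*e2 + 3*e12; (-1/3*e1)*r = -7/9 + 1/2*e1 + 1/2*e2 + 1/5*e12; (7/3*e2)*r = 7/5 + 7/2*e1 - 7/2*e2 + 49/9*e12; (-7*e12)*r = 21/2 - 21/5*e1 + 49/3*e2 + 21/2*e12.
Sum: 731/90 - 73/15*e1 + 182/15*e2 + 1723/90*e12; translating back through the correspondence:
Answer: 731/90 - 73/15*i + 182/15*j + 1723/90*k


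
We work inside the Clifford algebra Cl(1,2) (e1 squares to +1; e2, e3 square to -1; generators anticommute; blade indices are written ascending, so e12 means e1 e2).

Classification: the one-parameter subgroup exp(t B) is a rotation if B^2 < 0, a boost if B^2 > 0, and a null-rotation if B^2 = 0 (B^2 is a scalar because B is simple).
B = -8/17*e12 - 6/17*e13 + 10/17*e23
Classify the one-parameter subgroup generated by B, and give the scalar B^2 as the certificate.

B^2 term by term: the squares give (-8/17)^2*(e12)^2 + (-6/17)^2*(e13)^2 + (10/17)^2*(e23)^2 = 64/289*(+1) + 36/289*(+1) + 100/289*(-1) = 0 (each basis 2-blade squares to minus the product of its generators' squares); cross terms between blades sharing an index anticommute and cancel. So B^2 = 0.
Answer: null-rotation, certificate B^2 = 0. One invariant decides it: the square 0 survives every conjugation, and its sign is exactly the classification.


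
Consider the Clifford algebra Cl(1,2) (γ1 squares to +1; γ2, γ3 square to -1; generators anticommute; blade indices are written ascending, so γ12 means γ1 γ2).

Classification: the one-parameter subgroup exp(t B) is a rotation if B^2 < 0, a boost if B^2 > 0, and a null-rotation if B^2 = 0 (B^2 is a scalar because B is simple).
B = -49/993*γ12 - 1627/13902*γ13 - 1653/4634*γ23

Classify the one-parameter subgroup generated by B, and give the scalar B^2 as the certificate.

B^2 term by term: the squares give (-49/993)^2*(γ12)^2 + (-1627/13902)^2*(γ13)^2 + (-1653/4634)^2*(γ23)^2 = 2401/986049*(+1) + 2647129/193265604*(+1) + 2732409/21473956*(-1) = -1/9 (each basis 2-blade squares to minus the product of its generators' squares); cross terms between blades sharing an index anticommute and cancel. So B^2 = -1/9.
Answer: rotation, certificate B^2 = -1/9. Check the certificate: B^2 = -1/9, and that sign is decisive whatever form B takes.


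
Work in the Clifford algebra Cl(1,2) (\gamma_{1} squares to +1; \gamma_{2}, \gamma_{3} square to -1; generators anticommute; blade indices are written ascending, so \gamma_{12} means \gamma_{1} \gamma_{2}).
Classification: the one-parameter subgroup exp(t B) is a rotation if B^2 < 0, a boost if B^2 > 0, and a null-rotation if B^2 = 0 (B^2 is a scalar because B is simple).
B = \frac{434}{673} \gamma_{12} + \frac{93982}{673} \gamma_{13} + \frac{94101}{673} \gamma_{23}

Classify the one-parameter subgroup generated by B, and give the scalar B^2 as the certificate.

B^2 term by term: the squares give (\frac{434}{673})^2*(\gamma_{12})^2 + (\frac{93982}{673})^2*(\gamma_{13})^2 + (\frac{94101}{673})^2*(\gamma_{23})^2 = \frac{188356}{452929}*(+1) + \frac{8832616324}{452929}*(+1) + \frac{8854998201}{452929}*(-1) = -49 (each basis 2-blade squares to minus the product of its generators' squares); cross terms between blades sharing an index anticommute and cancel. So B^2 = -49.
Answer: rotation, certificate B^2 = -49. Certificate logic: -49 is a conjugation-invariant scalar, so its sign fixes rotation versus boost versus null-rotation outright.


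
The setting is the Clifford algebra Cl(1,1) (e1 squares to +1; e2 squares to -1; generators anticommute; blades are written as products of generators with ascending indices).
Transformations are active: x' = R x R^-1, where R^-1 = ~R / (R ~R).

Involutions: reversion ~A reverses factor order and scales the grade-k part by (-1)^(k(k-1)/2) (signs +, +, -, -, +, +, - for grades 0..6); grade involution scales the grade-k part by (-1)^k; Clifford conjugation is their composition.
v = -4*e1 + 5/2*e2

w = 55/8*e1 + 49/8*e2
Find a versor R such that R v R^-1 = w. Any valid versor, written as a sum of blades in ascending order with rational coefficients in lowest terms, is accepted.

The midline construction: v and w both square to 39/4, so reflecting in their sum 23/8*e1 + 69/8*e2 exchanges them.
Answer: 23/8*e1 + 69/8*e2


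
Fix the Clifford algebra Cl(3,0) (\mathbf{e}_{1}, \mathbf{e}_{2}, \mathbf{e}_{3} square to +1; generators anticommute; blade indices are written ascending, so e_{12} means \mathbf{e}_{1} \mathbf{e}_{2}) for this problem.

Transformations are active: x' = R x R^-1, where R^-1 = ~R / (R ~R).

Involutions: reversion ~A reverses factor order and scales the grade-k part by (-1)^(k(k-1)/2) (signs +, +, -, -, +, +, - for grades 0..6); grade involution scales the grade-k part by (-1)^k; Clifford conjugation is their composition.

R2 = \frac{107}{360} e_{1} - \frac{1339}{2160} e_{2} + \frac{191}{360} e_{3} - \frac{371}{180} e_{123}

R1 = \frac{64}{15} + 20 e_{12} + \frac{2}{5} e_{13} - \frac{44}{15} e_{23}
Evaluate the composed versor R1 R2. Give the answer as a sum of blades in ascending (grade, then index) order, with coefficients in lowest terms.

Distribute over the terms of R1 (each basis-blade product reordered to ascending indices, repeated generators contracted through their squares):
(\frac{64}{15}) R2 = \frac{856}{675} e_{1} - \frac{5356}{2025} e_{2} + \frac{1528}{675} e_{3} - \frac{5936}{675} e_{123}
(20 e_{12}) R2 = -\frac{1339}{108} e_{1} - \frac{107}{18} e_{2} + \frac{371}{9} e_{3} + \frac{191}{18} e_{123}
(\frac{2}{5} e_{13}) R2 = \frac{191}{900} e_{1} - \frac{371}{450} e_{2} - \frac{107}{900} e_{3} + \frac{1339}{5400} e_{123}
(-\frac{44}{15} e_{23}) R2 = -\frac{4081}{675} e_{1} - \frac{2101}{1350} e_{2} - \frac{14729}{8100} e_{3} - \frac{1177}{1350} e_{123}
Summing the partial products and collecting blades:
Answer: -\frac{22901}{1350} e_{1} - \frac{44429}{4050} e_{2} + \frac{84136}{2025} e_{3} + \frac{6443}{5400} e_{123}


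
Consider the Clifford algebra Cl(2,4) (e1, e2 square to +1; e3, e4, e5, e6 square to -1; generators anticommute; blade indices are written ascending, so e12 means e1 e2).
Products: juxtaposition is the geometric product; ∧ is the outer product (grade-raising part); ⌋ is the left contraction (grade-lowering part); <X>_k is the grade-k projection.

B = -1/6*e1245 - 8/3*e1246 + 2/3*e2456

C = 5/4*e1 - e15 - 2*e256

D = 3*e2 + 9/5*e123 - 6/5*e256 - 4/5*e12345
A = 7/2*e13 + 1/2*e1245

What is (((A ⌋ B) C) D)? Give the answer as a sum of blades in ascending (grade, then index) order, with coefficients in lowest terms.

step 1: -1/12
step 2: -5/48*e1 + 1/12*e15 + 1/6*e256
step 3: 1/5 - 5/16*e12 - 3/16*e23 + 1/2*e56 - 1/4*e125 - 1/10*e126 + 1/15*e234 - 3/20*e235 + 1/8*e1256 + 2/15*e1346 - 3/10*e1356 + 1/12*e2345
Answer: 1/5 - 5/16*e12 - 3/16*e23 + 1/2*e56 - 1/4*e125 - 1/10*e126 + 1/15*e234 - 3/20*e235 + 1/8*e1256 + 2/15*e1346 - 3/10*e1356 + 1/12*e2345


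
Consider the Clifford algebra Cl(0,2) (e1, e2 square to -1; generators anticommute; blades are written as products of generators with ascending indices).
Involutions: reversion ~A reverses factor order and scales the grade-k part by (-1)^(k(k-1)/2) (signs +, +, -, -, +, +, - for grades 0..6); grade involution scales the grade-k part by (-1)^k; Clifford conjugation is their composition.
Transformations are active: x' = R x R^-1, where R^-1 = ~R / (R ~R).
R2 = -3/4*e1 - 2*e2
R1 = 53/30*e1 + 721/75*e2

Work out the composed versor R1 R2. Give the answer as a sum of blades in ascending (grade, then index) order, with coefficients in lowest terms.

Distribute over the terms of R1 (each basis-blade product reordered to ascending indices, repeated generators contracted through their squares):
(53/30*e1) R2 = 53/40 - 53/15*e1 e2
(721/75*e2) R2 = 1442/75 + 721/100*e1 e2
Summing the partial products and collecting blades:
Answer: 12331/600 + 1103/300*e1 e2


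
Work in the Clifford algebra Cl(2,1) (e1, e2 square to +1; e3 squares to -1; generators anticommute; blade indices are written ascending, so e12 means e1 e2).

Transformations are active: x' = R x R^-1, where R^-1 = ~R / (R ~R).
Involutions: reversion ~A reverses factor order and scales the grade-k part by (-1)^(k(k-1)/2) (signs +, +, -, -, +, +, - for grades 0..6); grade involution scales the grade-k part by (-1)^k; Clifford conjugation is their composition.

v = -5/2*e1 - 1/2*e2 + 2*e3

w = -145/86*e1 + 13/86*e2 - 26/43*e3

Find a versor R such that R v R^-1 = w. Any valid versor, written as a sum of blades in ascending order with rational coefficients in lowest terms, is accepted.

Since q(v) = q(w) = 5/2, the sum R = v + w = -180/43*e1 - 15/43*e2 + 60/43*e3 does the job whenever invertible.
Answer: -180/43*e1 - 15/43*e2 + 60/43*e3


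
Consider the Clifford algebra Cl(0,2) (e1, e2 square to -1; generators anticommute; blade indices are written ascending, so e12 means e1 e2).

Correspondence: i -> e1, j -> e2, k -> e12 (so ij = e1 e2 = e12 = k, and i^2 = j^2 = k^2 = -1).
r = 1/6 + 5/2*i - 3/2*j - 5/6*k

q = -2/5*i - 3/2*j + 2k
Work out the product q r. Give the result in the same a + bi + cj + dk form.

In blades: q = -2/5*e1 - 3/2*e2 + 2*e12, r = 1/6 + 5/2*e1 - 3/2*e2 - 5/6*e12.
Distribute q over r term by term (generator squares from the signature, products reordered to ascending indices): (-2/5*e1)*r = 1 - 1/15*e1 - 1/3*e2 + 3/5*e12; (-3/2*e2)*r = -9/4 + 5/4*e1 - 1/4*e2 + 15/4*e12; (2*e12)*r = 5/3 + 3*e1 + 5*e2 + 1/3*e12.
Sum: 5/12 + 251/60*e1 + 53/12*e2 + 281/60*e12; translating back through the correspondence:
Answer: 5/12 + 251/60*i + 53/12*j + 281/60*k


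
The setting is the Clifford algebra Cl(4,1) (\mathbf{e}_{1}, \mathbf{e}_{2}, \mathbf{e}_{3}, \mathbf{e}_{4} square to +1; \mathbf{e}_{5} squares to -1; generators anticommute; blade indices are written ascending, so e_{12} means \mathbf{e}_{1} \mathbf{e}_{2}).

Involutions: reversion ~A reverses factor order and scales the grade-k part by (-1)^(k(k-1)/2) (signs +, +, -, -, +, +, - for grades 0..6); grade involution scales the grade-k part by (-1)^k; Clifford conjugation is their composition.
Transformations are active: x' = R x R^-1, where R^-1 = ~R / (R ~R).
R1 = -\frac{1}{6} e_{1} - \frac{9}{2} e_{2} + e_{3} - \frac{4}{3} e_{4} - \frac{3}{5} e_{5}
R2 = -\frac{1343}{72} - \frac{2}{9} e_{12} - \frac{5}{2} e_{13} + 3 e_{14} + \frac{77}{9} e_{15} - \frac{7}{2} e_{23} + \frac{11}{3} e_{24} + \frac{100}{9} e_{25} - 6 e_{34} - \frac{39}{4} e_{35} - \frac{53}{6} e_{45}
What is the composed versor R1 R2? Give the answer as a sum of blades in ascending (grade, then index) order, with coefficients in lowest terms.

Distribute over the terms of R1 (each basis-blade product reordered to ascending indices, repeated generators contracted through their squares):
(-\frac{1}{6} e_{1}) R2 = \frac{1343}{432} e_{1} + \frac{1}{27} e_{2} + \frac{5}{12} e_{3} - \frac{1}{2} e_{4} - \frac{77}{54} e_{5} + \frac{7}{12} e_{123} - \frac{11}{18} e_{124} - \frac{50}{27} e_{125} + e_{134} + \frac{13}{8} e_{135} + \frac{53}{36} e_{145}
(-\frac{9}{2} e_{2}) R2 = -e_{1} + \frac{1343}{16} e_{2} + \frac{63}{4} e_{3} - \frac{33}{2} e_{4} - 50 e_{5} - \frac{45}{4} e_{123} + \frac{27}{2} e_{124} + \frac{77}{2} e_{125} + 27 e_{234} + \frac{351}{8} e_{235} + \frac{159}{4} e_{245}
(e_{3}) R2 = \frac{5}{2} e_{1} + \frac{7}{2} e_{2} - \frac{1343}{72} e_{3} - 6 e_{4} - \frac{39}{4} e_{5} - \frac{2}{9} e_{123} - 3 e_{134} - \frac{77}{9} e_{135} - \frac{11}{3} e_{234} - \frac{100}{9} e_{235} - \frac{53}{6} e_{345}
(-\frac{4}{3} e_{4}) R2 = 4 e_{1} + \frac{44}{9} e_{2} - 8 e_{3} + \frac{1343}{54} e_{4} + \frac{106}{9} e_{5} + \frac{8}{27} e_{124} + \frac{10}{3} e_{134} + \frac{308}{27} e_{145} + \frac{14}{3} e_{234} + \frac{400}{27} e_{245} - 13 e_{345}
(-\frac{3}{5} e_{5}) R2 = -\frac{77}{15} e_{1} - \frac{20}{3} e_{2} + \frac{117}{20} e_{3} + \frac{53}{10} e_{4} + \frac{1343}{120} e_{5} + \frac{2}{15} e_{125} + \frac{3}{2} e_{135} - \frac{9}{5} e_{145} + \frac{21}{10} e_{235} - \frac{11}{5} e_{245} + \frac{18}{5} e_{345}
Summing the partial products and collecting blades:
Answer: \frac{7507}{2160} e_{1} + \frac{37021}{432} e_{2} - \frac{1669}{360} e_{3} + \frac{968}{135} e_{4} - \frac{41263}{1080} e_{5} - \frac{98}{9} e_{123} + \frac{356}{27} e_{124} + \frac{9931}{270} e_{125} + \frac{4}{3} e_{134} - \frac{391}{72} e_{135} + \frac{5983}{540} e_{145} + 28 e_{234} + \frac{12551}{360} e_{235} + \frac{28277}{540} e_{245} - \frac{547}{30} e_{345}


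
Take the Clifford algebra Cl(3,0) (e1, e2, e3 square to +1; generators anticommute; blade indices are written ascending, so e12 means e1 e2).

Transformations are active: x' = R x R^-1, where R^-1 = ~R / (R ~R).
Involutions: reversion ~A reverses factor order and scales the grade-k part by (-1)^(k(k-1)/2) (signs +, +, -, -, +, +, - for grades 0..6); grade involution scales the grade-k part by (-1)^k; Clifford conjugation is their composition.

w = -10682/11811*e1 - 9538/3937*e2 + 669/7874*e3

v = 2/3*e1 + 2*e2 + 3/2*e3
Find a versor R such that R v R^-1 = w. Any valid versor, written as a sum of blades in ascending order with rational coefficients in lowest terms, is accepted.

Why this works: both vectors square to 241/36, so q(v) = q(w) and R = v + w = -936/3937*e1 - 1664/3937*e2 + 6240/3937*e3 carries v to w — its own direction survives, the complement (v - w)/2 flips.
Answer: -936/3937*e1 - 1664/3937*e2 + 6240/3937*e3


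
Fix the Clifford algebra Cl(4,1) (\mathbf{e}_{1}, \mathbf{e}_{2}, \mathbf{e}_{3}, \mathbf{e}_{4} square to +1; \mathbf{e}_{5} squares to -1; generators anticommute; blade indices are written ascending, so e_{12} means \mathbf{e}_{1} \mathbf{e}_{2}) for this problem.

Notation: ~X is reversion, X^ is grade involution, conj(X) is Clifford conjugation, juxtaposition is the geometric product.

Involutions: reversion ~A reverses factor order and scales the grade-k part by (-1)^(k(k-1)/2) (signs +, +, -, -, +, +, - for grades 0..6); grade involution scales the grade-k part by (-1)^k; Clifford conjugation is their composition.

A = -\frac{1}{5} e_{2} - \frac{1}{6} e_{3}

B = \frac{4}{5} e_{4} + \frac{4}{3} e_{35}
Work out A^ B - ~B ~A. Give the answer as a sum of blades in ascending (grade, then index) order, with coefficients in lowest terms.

first term: \frac{2}{9} e_{5} + \frac{4}{25} e_{24} + \frac{2}{15} e_{34} + \frac{4}{15} e_{235}
second term: -\frac{2}{9} e_{5} + \frac{4}{25} e_{24} + \frac{2}{15} e_{34} + \frac{4}{15} e_{235}
Answer: \frac{4}{9} e_{5}


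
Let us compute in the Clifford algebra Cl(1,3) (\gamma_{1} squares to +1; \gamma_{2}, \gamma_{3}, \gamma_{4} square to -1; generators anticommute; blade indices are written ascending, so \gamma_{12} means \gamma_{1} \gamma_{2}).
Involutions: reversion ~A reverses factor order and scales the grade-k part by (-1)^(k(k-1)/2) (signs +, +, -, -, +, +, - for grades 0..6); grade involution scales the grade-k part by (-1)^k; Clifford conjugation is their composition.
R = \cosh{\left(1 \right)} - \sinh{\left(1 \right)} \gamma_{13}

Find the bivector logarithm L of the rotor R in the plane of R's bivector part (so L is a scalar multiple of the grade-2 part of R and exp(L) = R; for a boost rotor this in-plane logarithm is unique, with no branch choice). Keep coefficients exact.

The scalar part of R is \cosh{\left(1 \right)}, so cosh pins the rapidity up to sign — the sign comes from the bivector part; dividing that part by sinh of the rapidity yields the plane, and the in-plane L = rapidity * plane is unique because the two sign choices cancel.
Concretely: cosh(rapidity) = \cosh{\left(1 \right)} gives rapidity = ±1, and since rapidity/sinh(rapidity) is even the sign is immaterial: L = (rapidity/sinh(rapidity)) * <R>_2 = (\frac{1}{\sinh{\left(1 \right)}}) * <R>_2.
Answer: -\gamma_{13}


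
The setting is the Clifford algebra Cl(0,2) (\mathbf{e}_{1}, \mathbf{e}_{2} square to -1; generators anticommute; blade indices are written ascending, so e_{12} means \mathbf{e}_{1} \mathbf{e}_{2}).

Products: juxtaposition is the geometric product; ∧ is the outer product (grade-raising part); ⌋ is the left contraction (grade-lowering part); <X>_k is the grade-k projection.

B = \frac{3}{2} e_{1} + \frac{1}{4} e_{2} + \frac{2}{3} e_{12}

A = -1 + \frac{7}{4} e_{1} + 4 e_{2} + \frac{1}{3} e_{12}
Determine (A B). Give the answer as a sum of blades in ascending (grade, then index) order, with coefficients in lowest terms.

step 1: -\frac{277}{72} + \frac{13}{12} e_{1} - \frac{11}{12} e_{2} - \frac{299}{48} e_{12}
Answer: -\frac{277}{72} + \frac{13}{12} e_{1} - \frac{11}{12} e_{2} - \frac{299}{48} e_{12}


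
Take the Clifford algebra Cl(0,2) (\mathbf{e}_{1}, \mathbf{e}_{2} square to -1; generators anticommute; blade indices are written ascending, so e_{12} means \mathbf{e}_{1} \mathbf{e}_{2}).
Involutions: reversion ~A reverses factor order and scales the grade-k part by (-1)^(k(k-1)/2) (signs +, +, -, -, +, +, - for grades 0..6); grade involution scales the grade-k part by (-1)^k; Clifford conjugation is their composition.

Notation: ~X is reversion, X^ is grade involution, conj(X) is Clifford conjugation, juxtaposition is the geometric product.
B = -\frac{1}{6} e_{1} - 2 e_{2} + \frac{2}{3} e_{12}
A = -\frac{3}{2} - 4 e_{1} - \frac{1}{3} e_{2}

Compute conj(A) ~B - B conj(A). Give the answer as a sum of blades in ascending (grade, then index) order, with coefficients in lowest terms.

first term: \frac{4}{3} + \frac{1}{36} e_{1} + \frac{17}{3} e_{2} - \frac{125}{18} e_{12}
second term: \frac{4}{3} + \frac{1}{36} e_{1} + \frac{17}{3} e_{2} + \frac{125}{18} e_{12}
Answer: -\frac{125}{9} e_{12}


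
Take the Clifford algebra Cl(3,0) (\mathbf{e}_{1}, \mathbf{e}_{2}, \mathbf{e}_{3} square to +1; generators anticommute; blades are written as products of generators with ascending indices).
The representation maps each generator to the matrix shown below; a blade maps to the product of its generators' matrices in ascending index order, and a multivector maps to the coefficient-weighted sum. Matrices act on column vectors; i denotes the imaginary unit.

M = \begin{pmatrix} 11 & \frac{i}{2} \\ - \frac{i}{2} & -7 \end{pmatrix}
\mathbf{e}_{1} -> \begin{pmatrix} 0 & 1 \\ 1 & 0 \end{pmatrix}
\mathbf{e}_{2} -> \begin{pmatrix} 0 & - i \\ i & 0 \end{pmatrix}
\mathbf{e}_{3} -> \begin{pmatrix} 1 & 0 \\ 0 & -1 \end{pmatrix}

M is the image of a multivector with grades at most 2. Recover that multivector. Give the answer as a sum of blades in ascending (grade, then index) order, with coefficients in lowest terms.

Method: 1, rho(e_{1}), rho(e_{2}), rho(e_{3}) form a trace-orthogonal basis of the 2x2 complex matrices (tr(X Y) = 2 if X = Y, else 0), so M = m0*1 + m1*rho(e_{1}) + m2*rho(e_{2}) + m3*rho(e_{3}) with m0 = tr(M)/2 = 2, m1 = tr(M rho(e_{1}))/2 = 0, m2 = tr(M rho(e_{2}))/2 = - \frac{1}{2}, m3 = tr(M rho(e_{3}))/2 = 9.
Multiplying table entries, the bivector images are rho(e_{1} e_{2}) = i*rho(e_{3}), rho(e_{1} e_{3}) = -i*rho(e_{2}), rho(e_{2} e_{3}) = i*rho(e_{1}); with real blade coefficients the real parts of m0..m3 are the coefficients of 1, e_{1}, e_{2}, e_{3} and the imaginary parts give the bivectors (e_{2} e_{3}: Im m1, e_{1} e_{3}: -Im m2, e_{1} e_{2}: Im m3).
Answer: 2 - \frac{1}{2} e_{2} + 9 e_{3}


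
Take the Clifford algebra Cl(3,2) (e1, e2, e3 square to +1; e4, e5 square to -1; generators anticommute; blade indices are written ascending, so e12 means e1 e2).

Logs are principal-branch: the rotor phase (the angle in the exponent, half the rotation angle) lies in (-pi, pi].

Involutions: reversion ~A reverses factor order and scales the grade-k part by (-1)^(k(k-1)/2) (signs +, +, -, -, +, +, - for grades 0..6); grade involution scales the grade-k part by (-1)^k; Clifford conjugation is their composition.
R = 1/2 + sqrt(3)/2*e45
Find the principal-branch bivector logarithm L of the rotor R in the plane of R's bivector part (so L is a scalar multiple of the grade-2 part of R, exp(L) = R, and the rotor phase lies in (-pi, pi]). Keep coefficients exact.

The scalar part of R is 1/2, so the principal-branch rotor phase is pinned; divide the bivector part by its sine to get the unit plane — L is the phase times that plane.
Concretely: cos(phase) = 1/2 gives phase = ±pi/3, and since phase/sin(phase) is even the sign is immaterial: L = (phase/sin(phase)) * <R>_2 = (2*sqrt(3)*pi/9) * <R>_2.
Answer: pi/3*e45


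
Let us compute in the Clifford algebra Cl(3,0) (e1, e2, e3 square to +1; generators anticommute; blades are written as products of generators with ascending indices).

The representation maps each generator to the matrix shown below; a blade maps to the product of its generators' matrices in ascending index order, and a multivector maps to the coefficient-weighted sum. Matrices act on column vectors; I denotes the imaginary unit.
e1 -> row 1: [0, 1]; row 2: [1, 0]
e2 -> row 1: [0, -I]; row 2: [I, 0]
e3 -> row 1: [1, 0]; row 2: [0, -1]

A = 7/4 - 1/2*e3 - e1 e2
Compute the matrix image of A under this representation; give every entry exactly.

Bivector images (products of the table entries): rho(e1 e2) = rho(e1)rho(e2) = row 1: [I, 0]; row 2: [0, -I].
M = (7/4)*1 + (-1/2)*rho(e3) + (-1)*rho(e1 e2), summed entrywise (1 is the identity matrix):
Answer: row 1: [5/4 - I, 0]; row 2: [0, 9/4 + I]


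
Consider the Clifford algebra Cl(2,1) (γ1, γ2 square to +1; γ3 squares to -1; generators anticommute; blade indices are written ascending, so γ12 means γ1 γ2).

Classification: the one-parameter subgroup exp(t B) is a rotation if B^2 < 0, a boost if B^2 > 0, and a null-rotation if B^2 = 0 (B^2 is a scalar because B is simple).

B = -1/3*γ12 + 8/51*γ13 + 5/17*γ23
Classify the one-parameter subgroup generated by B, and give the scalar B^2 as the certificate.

B^2 term by term: the squares give (-1/3)^2*(γ12)^2 + (8/51)^2*(γ13)^2 + (5/17)^2*(γ23)^2 = 1/9*(-1) + 64/2601*(+1) + 25/289*(+1) = 0 (each basis 2-blade squares to minus the product of its generators' squares); cross terms between blades sharing an index anticommute and cancel. So B^2 = 0.
Answer: null-rotation, certificate B^2 = 0. Note: conjugating B changes its blade decomposition but never the scalar B^2 = 0, whose sign settles the classification.


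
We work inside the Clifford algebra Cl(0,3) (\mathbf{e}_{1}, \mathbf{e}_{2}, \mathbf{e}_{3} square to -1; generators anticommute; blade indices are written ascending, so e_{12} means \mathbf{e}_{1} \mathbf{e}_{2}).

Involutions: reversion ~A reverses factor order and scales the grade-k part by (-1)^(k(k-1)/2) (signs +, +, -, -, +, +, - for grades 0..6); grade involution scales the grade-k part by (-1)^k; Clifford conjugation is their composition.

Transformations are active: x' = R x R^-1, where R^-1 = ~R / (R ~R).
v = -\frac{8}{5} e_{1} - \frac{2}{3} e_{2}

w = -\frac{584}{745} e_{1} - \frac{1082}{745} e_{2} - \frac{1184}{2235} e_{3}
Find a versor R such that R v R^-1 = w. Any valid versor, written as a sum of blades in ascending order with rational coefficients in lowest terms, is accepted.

R = v + w = -\frac{1776}{745} e_{1} - \frac{4736}{2235} e_{2} - \frac{1184}{2235} e_{3} works: the equal norms (-\frac{676}{225}) guarantee its sandwich swaps v into w.
Answer: -\frac{1776}{745} e_{1} - \frac{4736}{2235} e_{2} - \frac{1184}{2235} e_{3}


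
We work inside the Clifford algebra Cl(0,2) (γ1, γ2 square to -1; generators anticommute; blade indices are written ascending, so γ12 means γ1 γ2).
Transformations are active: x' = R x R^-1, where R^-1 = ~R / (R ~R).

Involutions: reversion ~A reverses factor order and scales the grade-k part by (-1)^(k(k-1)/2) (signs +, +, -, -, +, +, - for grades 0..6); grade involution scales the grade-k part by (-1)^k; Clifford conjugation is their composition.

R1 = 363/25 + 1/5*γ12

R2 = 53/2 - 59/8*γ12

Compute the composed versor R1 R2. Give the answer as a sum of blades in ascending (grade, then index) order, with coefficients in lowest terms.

Distribute over the terms of R1 (each basis-blade product reordered to ascending indices, repeated generators contracted through their squares):
(363/25) R2 = 19239/50 - 21417/200*γ12
(1/5*γ12) R2 = 59/40 + 53/10*γ12
Summing the partial products and collecting blades:
Answer: 77251/200 - 20357/200*γ12


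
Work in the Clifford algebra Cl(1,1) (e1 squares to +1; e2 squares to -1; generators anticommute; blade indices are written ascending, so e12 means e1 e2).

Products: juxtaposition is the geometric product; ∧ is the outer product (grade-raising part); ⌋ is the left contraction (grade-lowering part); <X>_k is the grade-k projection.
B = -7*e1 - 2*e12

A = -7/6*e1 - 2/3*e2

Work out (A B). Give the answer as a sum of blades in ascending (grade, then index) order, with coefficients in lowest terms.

step 1: 49/6 + 4/3*e1 + 7/3*e2 - 14/3*e12
Answer: 49/6 + 4/3*e1 + 7/3*e2 - 14/3*e12


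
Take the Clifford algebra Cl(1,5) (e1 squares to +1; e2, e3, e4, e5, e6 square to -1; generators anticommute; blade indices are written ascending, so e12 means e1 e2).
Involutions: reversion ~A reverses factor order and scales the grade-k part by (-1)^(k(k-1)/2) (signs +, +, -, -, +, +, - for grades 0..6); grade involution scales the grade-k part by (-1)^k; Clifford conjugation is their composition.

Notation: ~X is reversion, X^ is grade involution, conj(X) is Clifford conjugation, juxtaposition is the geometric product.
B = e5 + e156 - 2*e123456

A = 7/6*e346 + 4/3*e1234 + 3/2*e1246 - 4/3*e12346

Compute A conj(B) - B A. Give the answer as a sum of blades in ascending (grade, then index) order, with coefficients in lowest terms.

first term: 8/3*e5 + 3*e35 - 8/3*e56 - 7/3*e125 - 3/2*e245 - 7/6*e1345 - 4/3*e2345 + 7/6*e3456 - 4/3*e12345 + 3/2*e12456 - 4/3*e23456 - 4/3*e123456
second term: 8/3*e5 - 3*e35 + 8/3*e56 - 7/3*e125 - 3/2*e245 - 7/6*e1345 + 4/3*e2345 + 7/6*e3456 + 4/3*e12345 - 3/2*e12456 + 4/3*e23456 - 4/3*e123456
Answer: 6*e35 - 16/3*e56 - 8/3*e2345 - 8/3*e12345 + 3*e12456 - 8/3*e23456


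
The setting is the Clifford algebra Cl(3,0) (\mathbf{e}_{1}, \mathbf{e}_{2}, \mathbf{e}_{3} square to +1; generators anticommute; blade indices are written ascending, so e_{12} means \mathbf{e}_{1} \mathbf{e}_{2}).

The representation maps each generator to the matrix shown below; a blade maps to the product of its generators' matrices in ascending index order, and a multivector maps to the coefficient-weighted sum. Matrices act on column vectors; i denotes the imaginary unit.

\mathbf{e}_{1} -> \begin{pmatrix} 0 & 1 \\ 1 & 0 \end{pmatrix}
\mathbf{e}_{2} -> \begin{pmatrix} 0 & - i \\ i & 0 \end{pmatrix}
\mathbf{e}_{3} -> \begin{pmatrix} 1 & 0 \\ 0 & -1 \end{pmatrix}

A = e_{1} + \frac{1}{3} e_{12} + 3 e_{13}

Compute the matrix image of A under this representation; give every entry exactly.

Bivector images (products of the table entries): rho(e_{12}) = rho(\mathbf{e}_{1})rho(\mathbf{e}_{2}) = \begin{pmatrix} i & 0 \\ 0 & - i \end{pmatrix}; rho(e_{13}) = rho(\mathbf{e}_{1})rho(\mathbf{e}_{3}) = \begin{pmatrix} 0 & -1 \\ 1 & 0 \end{pmatrix}.
M = (1)*rho(e_{1}) + (\frac{1}{3})*rho(e_{12}) + (3)*rho(e_{13}), summed entrywise:
Answer: \begin{pmatrix} \frac{i}{3} & -2 \\ 4 & - \frac{i}{3} \end{pmatrix}


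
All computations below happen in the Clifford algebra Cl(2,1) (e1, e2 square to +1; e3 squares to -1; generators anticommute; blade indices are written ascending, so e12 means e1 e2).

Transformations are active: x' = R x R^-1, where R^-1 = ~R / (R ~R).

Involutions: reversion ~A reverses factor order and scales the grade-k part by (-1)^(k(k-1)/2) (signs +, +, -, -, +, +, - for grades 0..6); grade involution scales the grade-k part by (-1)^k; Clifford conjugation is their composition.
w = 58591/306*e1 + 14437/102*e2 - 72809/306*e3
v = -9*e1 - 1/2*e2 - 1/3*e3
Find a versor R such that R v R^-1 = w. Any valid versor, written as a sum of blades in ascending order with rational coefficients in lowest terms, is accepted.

Why this works: both vectors square to 2921/36, so q(v) = q(w) and R = v + w = 55837/306*e1 + 7193/51*e2 - 72911/306*e3 carries v to w — its own direction survives, the complement (v - w)/2 flips.
Answer: 55837/306*e1 + 7193/51*e2 - 72911/306*e3


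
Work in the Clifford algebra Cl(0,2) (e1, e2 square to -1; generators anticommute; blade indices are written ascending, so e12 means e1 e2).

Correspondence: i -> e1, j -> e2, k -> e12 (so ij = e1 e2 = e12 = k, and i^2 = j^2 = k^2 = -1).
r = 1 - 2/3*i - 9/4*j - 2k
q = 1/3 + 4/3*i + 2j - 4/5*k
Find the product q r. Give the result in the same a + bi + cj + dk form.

In blades: q = 1/3 + 4/3*e1 + 2*e2 - 4/5*e12, r = 1 - 2/3*e1 - 9/4*e2 - 2*e12.
Distribute q over r term by term (generator squares from the signature, products reordered to ascending indices): (1/3)*r = 1/3 - 2/9*e1 - 3/4*e2 - 2/3*e12; (4/3*e1)*r = 8/9 + 4/3*e1 + 8/3*e2 - 3*e12; (2*e2)*r = 9/2 - 4*e1 + 2*e2 + 4/3*e12; (-4/5*e12)*r = -8/5 - 9/5*e1 + 8/15*e2 - 4/5*e12.
Sum: 371/90 - 211/45*e1 + 89/20*e2 - 47/15*e12; translating back through the correspondence:
Answer: 371/90 - 211/45*i + 89/20*j - 47/15*k


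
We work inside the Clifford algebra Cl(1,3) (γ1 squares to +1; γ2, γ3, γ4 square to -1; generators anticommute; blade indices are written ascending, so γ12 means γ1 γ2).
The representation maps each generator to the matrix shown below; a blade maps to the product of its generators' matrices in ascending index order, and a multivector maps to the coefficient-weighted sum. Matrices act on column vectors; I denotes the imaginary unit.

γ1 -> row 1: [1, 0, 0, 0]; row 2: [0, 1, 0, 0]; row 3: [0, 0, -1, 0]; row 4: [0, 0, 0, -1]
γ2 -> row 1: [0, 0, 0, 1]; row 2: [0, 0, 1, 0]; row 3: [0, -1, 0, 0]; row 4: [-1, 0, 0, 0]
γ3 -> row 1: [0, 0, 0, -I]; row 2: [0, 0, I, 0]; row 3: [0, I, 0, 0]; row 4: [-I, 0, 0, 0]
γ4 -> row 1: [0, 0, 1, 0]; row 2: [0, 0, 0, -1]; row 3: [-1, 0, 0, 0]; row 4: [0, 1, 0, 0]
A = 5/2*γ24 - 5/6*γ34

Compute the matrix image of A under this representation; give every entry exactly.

Bivector images (products of the table entries): rho(γ24) = rho(γ2)rho(γ4) = row 1: [0, 1, 0, 0]; row 2: [-1, 0, 0, 0]; row 3: [0, 0, 0, 1]; row 4: [0, 0, -1, 0]; rho(γ34) = rho(γ3)rho(γ4) = row 1: [0, -I, 0, 0]; row 2: [-I, 0, 0, 0]; row 3: [0, 0, 0, -I]; row 4: [0, 0, -I, 0].
M = (5/2)*rho(γ24) + (-5/6)*rho(γ34), summed entrywise:
Answer: row 1: [0, 5/2 + 5*I/6, 0, 0]; row 2: [-5/2 + 5*I/6, 0, 0, 0]; row 3: [0, 0, 0, 5/2 + 5*I/6]; row 4: [0, 0, -5/2 + 5*I/6, 0]
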